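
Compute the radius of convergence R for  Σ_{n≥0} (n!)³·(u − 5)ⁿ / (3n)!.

The ratio of consecutive coefficients is (n+1)³/[(3n+1)·(3n+2)·(3n+3)] → 1/27.
Thus R = 1/(1/27) = 27.

R = 27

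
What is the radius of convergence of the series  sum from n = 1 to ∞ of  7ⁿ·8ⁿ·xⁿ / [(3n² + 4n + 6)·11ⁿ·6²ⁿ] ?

R = 99/14

The ratio of consecutive coefficients is [(3n² + 4n + 6)/(3(n+1)² + 4(n+1) + 6)] · 7·8/(11·36) → 14/99.
Convergence for |x| · 14/99 < 1, i.e. |x| < 99/14. So R = 99/14.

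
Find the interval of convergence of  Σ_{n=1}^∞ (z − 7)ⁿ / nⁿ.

Applying the root test, |a_n|^(1/n) = 1/n → 0.
Since the n-th root of |a_n| tends to 0, the series converges for all real z; R = ∞.

(−∞, ∞)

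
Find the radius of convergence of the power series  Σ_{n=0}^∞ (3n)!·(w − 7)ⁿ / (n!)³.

Ratio test: |a_{n+1}/a_n| = (3n+1)·(3n+2)·(3n+3)/(n+1)³ → 27 as n → ∞.
Hence the series converges for |w − 7| < 1/(27) = 1/27, so the radius of convergence is 1/27.

R = 1/27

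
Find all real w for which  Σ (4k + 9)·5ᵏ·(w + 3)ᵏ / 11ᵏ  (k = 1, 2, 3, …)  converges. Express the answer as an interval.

(-26/5, -4/5)

The ratio of consecutive coefficients is [(4(k+1) + 9)/(4k + 9)] · 5/11 → 5/11.
Hence the series converges for |w + 3| < 1/(5/11) = 11/5, so the radius of convergence is 11/5.
Check w = -4/5: the terms do not tend to 0, so the series diverges.
Endpoint w = -26/5: the terms have absolute value of order k, which does not tend to 0, so the series diverges by the divergence test.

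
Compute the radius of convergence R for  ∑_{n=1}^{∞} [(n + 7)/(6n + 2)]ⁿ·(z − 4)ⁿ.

R = 6

Root test: |a_n|^(1/n) = (n + 7)/(6n + 2) → 1/6.
Convergence for |z − 4| · 1/6 < 1, i.e. |z − 4| < 6. So R = 6.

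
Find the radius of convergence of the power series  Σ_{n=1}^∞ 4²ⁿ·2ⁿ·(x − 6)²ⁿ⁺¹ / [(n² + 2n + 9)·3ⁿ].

The ratio of consecutive coefficients is [(n² + 2n + 9)/((n+1)² + 2(n+1) + 9)] · 16·2/3 → 32/3.
Writing y = (x − 6)², the series in y has radius 3/32, so |x − 6| < √(3/32) and R = √6/8.

R = √6/8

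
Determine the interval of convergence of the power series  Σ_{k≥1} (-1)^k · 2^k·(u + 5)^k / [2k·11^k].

By the ratio test, |a_{k+1}/a_k| = [2k/2(k+1)] · 2/11 → 2/11.
Convergence for |u + 5| · 2/11 < 1, i.e. |u + 5| < 11/2. So R = 11/2.
Endpoint u = 1/2: convergence follows from the alternating series test (terms decrease monotonically to 0).
When u = -21/2, the terms behave like c/k; limit comparison with the harmonic series gives divergence.

(-21/2, 1/2]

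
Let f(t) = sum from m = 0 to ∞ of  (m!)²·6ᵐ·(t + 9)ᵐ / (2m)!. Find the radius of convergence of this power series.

R = 2/3

Apply the ratio test: |a_{m+1}| / |a_m| = (m+1)²/[(2m+1)·(2m+2)] · 6, which tends to 3/2 as m → ∞.
Thus R = 1/(3/2) = 2/3.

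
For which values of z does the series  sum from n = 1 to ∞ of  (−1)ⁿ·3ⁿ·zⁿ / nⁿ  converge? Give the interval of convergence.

(−∞, ∞)

By the Cauchy root test, |a_n|^(1/n) = 3/n → 0.
Since the n-th root of |a_n| tends to 0, the series converges for all real z; R = ∞.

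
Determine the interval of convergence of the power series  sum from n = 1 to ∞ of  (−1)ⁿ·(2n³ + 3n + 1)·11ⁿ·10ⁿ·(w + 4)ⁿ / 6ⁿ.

Ratio test: |a_{n+1}/a_n| = [(2(n+1)³ + 3(n+1) + 1)/(2n³ + 3n + 1)] · 11·10/6 → 55/3 as n → ∞.
Hence the series converges for |w + 4| < 1/(55/3) = 3/55, so the radius of convergence is 3/55.
When w = -217/55, the terms have absolute value of order n³, which does not tend to 0, so the series diverges by the divergence test.
At w = -223/55: the terms have absolute value of order n³, which does not tend to 0, so the series diverges by the divergence test.

(-223/55, -217/55)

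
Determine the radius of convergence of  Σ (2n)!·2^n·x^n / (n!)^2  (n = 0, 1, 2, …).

R = 1/8

Apply the ratio test: |a_{n+1}| / |a_n| = (2n+1)·(2n+2)/(n+1)² · 2, which tends to 8 as n → ∞.
Thus R = 1/(8) = 1/8.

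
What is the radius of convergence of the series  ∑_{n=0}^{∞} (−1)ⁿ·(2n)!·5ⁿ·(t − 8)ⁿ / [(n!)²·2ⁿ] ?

R = 1/10

Apply the ratio test: |a_{n+1}| / |a_n| = (2n+1)·(2n+2)/(n+1)² · 5/2, which tends to 10 as n → ∞.
Thus R = 1/(10) = 1/10.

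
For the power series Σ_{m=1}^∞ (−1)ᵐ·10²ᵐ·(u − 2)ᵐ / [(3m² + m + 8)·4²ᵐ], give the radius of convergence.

R = 4/25

Apply the ratio test: |a_{m+1}| / |a_m| = [(3m² + m + 8)/(3(m+1)² + (m+1) + 8)] · 100/16, which tends to 25/4 as m → ∞.
The series converges when 25/4 · |u − 2| < 1, giving R = 4/25.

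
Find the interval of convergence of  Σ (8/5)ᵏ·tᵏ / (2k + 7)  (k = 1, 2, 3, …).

[-5/8, 5/8)

Ratio test: |a_{k+1}/a_k| = [(2k + 7)/(2(k+1) + 7)] · 8/5 → 8/5 as k → ∞.
Hence the series converges for |t| < 1/(8/5) = 5/8, so the radius of convergence is 5/8.
At t = 5/8: the terms are asymptotic to a nonzero constant times 1/k, so the series diverges by limit comparison with Σ 1/k.
At t = -5/8: convergence follows from the alternating series test (terms decrease monotonically to 0).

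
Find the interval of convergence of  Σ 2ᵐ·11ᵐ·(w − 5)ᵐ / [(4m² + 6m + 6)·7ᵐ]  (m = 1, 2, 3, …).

Ratio test: |a_{m+1}/a_m| = [(4m² + 6m + 6)/(4(m+1)² + 6(m+1) + 6)] · 2·11/7 → 22/7 as m → ∞.
Thus R = 1/(22/7) = 7/22.
At w = 117/22: the series is dominated by a constant times Σ 1/m², which converges (p = 2 > 1).
When w = 103/22, the series is dominated by a constant times Σ 1/m², which converges (p = 2 > 1).

[103/22, 117/22]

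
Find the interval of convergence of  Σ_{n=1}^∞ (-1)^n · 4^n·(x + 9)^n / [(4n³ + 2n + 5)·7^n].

[-43/4, -29/4]

Ratio test: |a_{n+1}/a_n| = [(4n³ + 2n + 5)/(4(n+1)³ + 2(n+1) + 5)] · 4/7 → 4/7 as n → ∞.
Convergence for |x + 9| · 4/7 < 1, i.e. |x + 9| < 7/4. So R = 7/4.
When x = -29/4, the terms are on the order of 1/n³, so the series converges absolutely by comparison with the p-series (p = 3 > 1).
Check x = -43/4: absolute convergence follows by limit comparison with Σ 1/n³.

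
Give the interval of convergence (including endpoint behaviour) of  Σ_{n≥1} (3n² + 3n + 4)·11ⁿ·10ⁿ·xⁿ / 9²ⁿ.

Apply the ratio test: |a_{n+1}| / |a_n| = [(3(n+1)² + 3(n+1) + 4)/(3n² + 3n + 4)] · 11·10/81, which tends to 110/81 as n → ∞.
Thus R = 1/(110/81) = 81/110.
Check x = 81/110: the n-th term does not approach 0; divergence by the term test.
When x = -81/110, the n-th term does not approach 0; divergence by the term test.

(-81/110, 81/110)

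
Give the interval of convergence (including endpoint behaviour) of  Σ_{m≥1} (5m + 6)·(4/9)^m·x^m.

Ratio test: |a_{m+1}/a_m| = [(5(m+1) + 6)/(5m + 6)] · 4/9 → 4/9 as m → ∞.
Hence the series converges for |x| < 1/(4/9) = 9/4, so the radius of convergence is 9/4.
Endpoint x = 9/4: the terms do not tend to 0, so the series diverges.
Check x = -9/4: the m-th term does not approach 0; divergence by the term test.

(-9/4, 9/4)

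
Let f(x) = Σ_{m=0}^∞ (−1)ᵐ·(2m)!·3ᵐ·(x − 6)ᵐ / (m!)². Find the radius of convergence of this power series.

R = 1/12

By the ratio test, |a_{m+1}/a_m| = (2m+1)·(2m+2)/(m+1)² · 3 → 12.
Convergence for |x − 6| · 12 < 1, i.e. |x − 6| < 1/12. So R = 1/12.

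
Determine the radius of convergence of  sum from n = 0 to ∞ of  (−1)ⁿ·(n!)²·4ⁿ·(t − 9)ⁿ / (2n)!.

The ratio of consecutive coefficients is (n+1)²/[(2n+1)·(2n+2)] · 4 → 1.
So the series converges when |t − 9| < 1 and diverges when |t − 9| > 1; R = 1.

R = 1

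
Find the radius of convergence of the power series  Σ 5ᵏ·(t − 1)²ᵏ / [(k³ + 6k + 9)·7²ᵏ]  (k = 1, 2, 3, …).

By the ratio test, |a_{k+1}/a_k| = [(k³ + 6k + 9)/((k+1)³ + 6(k+1) + 9)] · 5/49 → 5/49.
Writing y = (t − 1)², the series in y has radius 49/5, so |t − 1| < √(49/5) and R = 7√5/5.

R = 7√5/5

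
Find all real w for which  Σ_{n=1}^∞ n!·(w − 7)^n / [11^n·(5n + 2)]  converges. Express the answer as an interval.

{7}

The ratio of consecutive coefficients is (n+1) · 1/11 · (5n + 2)/(5(n+1) + 2) → ∞.
The ratio grows without bound, so the series diverges whenever (w − 7) ≠ 0; it converges only at w = 7. R = 0.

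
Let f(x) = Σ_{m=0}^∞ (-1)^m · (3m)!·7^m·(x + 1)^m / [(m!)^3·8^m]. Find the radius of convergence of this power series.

R = 8/189

Apply the ratio test: |a_{m+1}| / |a_m| = (3m+1)·(3m+2)·(3m+3)/(m+1)³ · 7/8, which tends to 189/8 as m → ∞.
The series converges when 189/8 · |x + 1| < 1, giving R = 8/189.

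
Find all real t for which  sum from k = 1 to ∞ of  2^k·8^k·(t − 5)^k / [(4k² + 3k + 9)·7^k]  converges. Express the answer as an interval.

Apply the ratio test: |a_{k+1}| / |a_k| = [(4k² + 3k + 9)/(4(k+1)² + 3(k+1) + 9)] · 2·8/7, which tends to 16/7 as k → ∞.
Thus R = 1/(16/7) = 7/16.
Endpoint t = 87/16: the series is dominated by a constant times Σ 1/k², which converges (p = 2 > 1).
When t = 73/16, the series is dominated by a constant times Σ 1/k², which converges (p = 2 > 1).

[73/16, 87/16]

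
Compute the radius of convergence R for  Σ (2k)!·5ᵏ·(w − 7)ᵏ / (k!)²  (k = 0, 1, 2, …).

R = 1/20

Ratio test: |a_{k+1}/a_k| = (2k+1)·(2k+2)/(k+1)² · 5 → 20 as k → ∞.
Hence the series converges for |w − 7| < 1/(20) = 1/20, so the radius of convergence is 1/20.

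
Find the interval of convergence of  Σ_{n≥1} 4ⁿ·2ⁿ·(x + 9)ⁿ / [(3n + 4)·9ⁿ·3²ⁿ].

[-153/8, 9/8)

Apply the ratio test: |a_{n+1}| / |a_n| = [(3n + 4)/(3(n+1) + 4)] · 4·2/(9·9), which tends to 8/81 as n → ∞.
Convergence for |x + 9| · 8/81 < 1, i.e. |x + 9| < 81/8. So R = 81/8.
Endpoint x = 9/8: the terms behave like c/n; limit comparison with the harmonic series gives divergence.
Endpoint x = -153/8: an alternating series whose terms decrease to 0 in absolute value, so it converges by the Leibniz criterion.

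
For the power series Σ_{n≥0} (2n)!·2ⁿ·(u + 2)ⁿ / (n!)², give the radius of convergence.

By the ratio test, |a_{n+1}/a_n| = (2n+1)·(2n+2)/(n+1)² · 2 → 8.
Hence the series converges for |u + 2| < 1/(8) = 1/8, so the radius of convergence is 1/8.

R = 1/8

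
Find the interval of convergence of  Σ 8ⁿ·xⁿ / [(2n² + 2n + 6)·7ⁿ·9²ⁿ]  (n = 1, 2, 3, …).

[-567/8, 567/8]

The ratio of consecutive coefficients is [(2n² + 2n + 6)/(2(n+1)² + 2(n+1) + 6)] · 8/(7·81) → 8/567.
Hence the series converges for |x| < 1/(8/567) = 567/8, so the radius of convergence is 567/8.
Check x = 567/8: the series is dominated by a constant times Σ 1/n², which converges (p = 2 > 1).
Check x = -567/8: the series is dominated by a constant times Σ 1/n², which converges (p = 2 > 1).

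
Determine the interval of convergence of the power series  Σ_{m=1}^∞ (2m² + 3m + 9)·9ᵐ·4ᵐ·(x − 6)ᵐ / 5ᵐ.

(211/36, 221/36)

The ratio of consecutive coefficients is [(2(m+1)² + 3(m+1) + 9)/(2m² + 3m + 9)] · 9·4/5 → 36/5.
Thus R = 1/(36/5) = 5/36.
When x = 221/36, the m-th term does not approach 0; divergence by the term test.
At x = 211/36: the m-th term does not approach 0; divergence by the term test.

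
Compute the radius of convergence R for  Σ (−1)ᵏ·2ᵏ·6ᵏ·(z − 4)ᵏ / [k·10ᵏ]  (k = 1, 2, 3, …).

By the ratio test, |a_{k+1}/a_k| = [k/(k+1)] · 2·6/10 → 6/5.
The series converges when 6/5 · |z − 4| < 1, giving R = 5/6.

R = 5/6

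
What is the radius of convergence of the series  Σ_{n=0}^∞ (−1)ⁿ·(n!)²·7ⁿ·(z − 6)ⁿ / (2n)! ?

The ratio of consecutive coefficients is (n+1)²/[(2n+1)·(2n+2)] · 7 → 7/4.
The series converges when 7/4 · |z − 6| < 1, giving R = 4/7.

R = 4/7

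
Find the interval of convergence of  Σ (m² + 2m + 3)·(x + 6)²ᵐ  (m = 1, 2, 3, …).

By the ratio test, |a_{m+1}/a_m| = ((m+1)² + 2(m+1) + 3)/(m² + 2m + 3) → 1.
Writing y = (x + 6)², the series in y has radius 1, so |x + 6| < √(1) = 1 and R = 1.
When x = -5, the terms have absolute value of order m², which does not tend to 0, so the series diverges by the divergence test.
At x = -7: the m-th term does not approach 0; divergence by the term test.

(-7, -5)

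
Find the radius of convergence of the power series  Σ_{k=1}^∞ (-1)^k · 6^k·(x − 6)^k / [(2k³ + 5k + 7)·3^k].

R = 1/2

Ratio test: |a_{k+1}/a_k| = [(2k³ + 5k + 7)/(2(k+1)³ + 5(k+1) + 7)] · 6/3 → 2 as k → ∞.
Hence the series converges for |x − 6| < 1/(2) = 1/2, so the radius of convergence is 1/2.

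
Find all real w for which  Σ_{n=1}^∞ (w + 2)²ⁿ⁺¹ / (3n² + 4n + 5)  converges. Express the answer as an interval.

Apply the ratio test: |a_{n+1}| / |a_n| = (3n² + 4n + 5)/(3(n+1)² + 4(n+1) + 5), which tends to 1 as n → ∞.
Writing y = (w + 2)², the series in y has radius 1, so |w + 2| < √(1) = 1 and R = 1.
Endpoint w = -1: the series is dominated by a constant times Σ 1/n², which converges (p = 2 > 1).
When w = -3, the series is dominated by a constant times Σ 1/n², which converges (p = 2 > 1).

[-3, -1]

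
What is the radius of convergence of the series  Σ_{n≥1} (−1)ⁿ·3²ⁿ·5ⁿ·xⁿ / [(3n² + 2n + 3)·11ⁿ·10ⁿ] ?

Apply the ratio test: |a_{n+1}| / |a_n| = [(3n² + 2n + 3)/(3(n+1)² + 2(n+1) + 3)] · 9·5/(11·10), which tends to 9/22 as n → ∞.
Convergence for |x| · 9/22 < 1, i.e. |x| < 22/9. So R = 22/9.

R = 22/9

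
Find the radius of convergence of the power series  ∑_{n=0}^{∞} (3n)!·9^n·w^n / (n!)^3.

Apply the ratio test: |a_{n+1}| / |a_n| = (3n+1)·(3n+2)·(3n+3)/(n+1)³ · 9, which tends to 243 as n → ∞.
Convergence for |w| · 243 < 1, i.e. |w| < 1/243. So R = 1/243.

R = 1/243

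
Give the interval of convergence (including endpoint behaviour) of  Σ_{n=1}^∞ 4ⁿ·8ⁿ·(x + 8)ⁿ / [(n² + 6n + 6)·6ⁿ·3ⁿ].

[-137/16, -119/16]

The ratio of consecutive coefficients is [(n² + 6n + 6)/((n+1)² + 6(n+1) + 6)] · 4·8/(6·3) → 16/9.
The series converges when 16/9 · |x + 8| < 1, giving R = 9/16.
At x = -119/16: the terms are on the order of 1/n², so the series converges absolutely by comparison with the p-series (p = 2 > 1).
Check x = -137/16: the terms are on the order of 1/n², so the series converges absolutely by comparison with the p-series (p = 2 > 1).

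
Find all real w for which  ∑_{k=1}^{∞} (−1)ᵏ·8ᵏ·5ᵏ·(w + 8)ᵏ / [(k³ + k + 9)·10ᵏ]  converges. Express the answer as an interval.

[-33/4, -31/4]

Apply the ratio test: |a_{k+1}| / |a_k| = [(k³ + k + 9)/((k+1)³ + (k+1) + 9)] · 8·5/10, which tends to 4 as k → ∞.
The series converges when 4 · |w + 8| < 1, giving R = 1/4.
Endpoint w = -31/4: the series is dominated by a constant times Σ 1/k³, which converges (p = 3 > 1).
Endpoint w = -33/4: the terms are on the order of 1/k³, so the series converges absolutely by comparison with the p-series (p = 3 > 1).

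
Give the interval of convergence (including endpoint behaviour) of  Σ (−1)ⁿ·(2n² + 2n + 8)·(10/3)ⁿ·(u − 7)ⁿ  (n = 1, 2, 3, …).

(67/10, 73/10)

Apply the ratio test: |a_{n+1}| / |a_n| = [(2(n+1)² + 2(n+1) + 8)/(2n² + 2n + 8)] · 10/3, which tends to 10/3 as n → ∞.
Thus R = 1/(10/3) = 3/10.
At u = 73/10: the terms have absolute value of order n², which does not tend to 0, so the series diverges by the divergence test.
At u = 67/10: the terms have absolute value of order n², which does not tend to 0, so the series diverges by the divergence test.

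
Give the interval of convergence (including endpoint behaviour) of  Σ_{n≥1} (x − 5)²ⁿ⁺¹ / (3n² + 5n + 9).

[4, 6]

Ratio test: |a_{n+1}/a_n| = (3n² + 5n + 9)/(3(n+1)² + 5(n+1) + 9) → 1 as n → ∞.
Since the exponent of (x − 5) increases by 2 each term, convergence requires |x − 5|² < 1, hence R = 1.
Endpoint x = 6: the terms are on the order of 1/n², so the series converges absolutely by comparison with the p-series (p = 2 > 1).
Check x = 4: the terms are on the order of 1/n², so the series converges absolutely by comparison with the p-series (p = 2 > 1).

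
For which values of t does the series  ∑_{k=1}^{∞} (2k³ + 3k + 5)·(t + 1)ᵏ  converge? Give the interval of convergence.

(-2, 0)

The ratio of consecutive coefficients is (2(k+1)³ + 3(k+1) + 5)/(2k³ + 3k + 5) → 1.
Hence R = 1.
Endpoint t = 0: the terms do not tend to 0, so the series diverges.
At t = -2: the terms have absolute value of order k³, which does not tend to 0, so the series diverges by the divergence test.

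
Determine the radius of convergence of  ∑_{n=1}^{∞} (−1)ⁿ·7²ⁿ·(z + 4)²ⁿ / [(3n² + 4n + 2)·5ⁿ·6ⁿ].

By the ratio test, |a_{n+1}/a_n| = [(3n² + 4n + 2)/(3(n+1)² + 4(n+1) + 2)] · 49/(5·6) → 49/30.
Writing y = (z + 4)², the series in y has radius 30/49, so |z + 4| < √(30/49) and R = √30/7.

R = √30/7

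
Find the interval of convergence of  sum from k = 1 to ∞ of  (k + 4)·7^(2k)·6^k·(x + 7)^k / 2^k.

(-1030/147, -1028/147)

The ratio of consecutive coefficients is [((k+1) + 4)/(k + 4)] · 49·6/2 → 147.
Convergence for |x + 7| · 147 < 1, i.e. |x + 7| < 1/147. So R = 1/147.
Endpoint x = -1028/147: the terms have absolute value of order k, which does not tend to 0, so the series diverges by the divergence test.
When x = -1030/147, the k-th term does not approach 0; divergence by the term test.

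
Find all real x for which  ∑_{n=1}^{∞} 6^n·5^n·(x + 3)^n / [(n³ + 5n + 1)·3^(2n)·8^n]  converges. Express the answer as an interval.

The ratio of consecutive coefficients is [(n³ + 5n + 1)/((n+1)³ + 5(n+1) + 1)] · 6·5/(9·8) → 5/12.
The series converges when 5/12 · |x + 3| < 1, giving R = 12/5.
Check x = -3/5: absolute convergence follows by limit comparison with Σ 1/n³.
Endpoint x = -27/5: the terms are on the order of 1/n³, so the series converges absolutely by comparison with the p-series (p = 3 > 1).

[-27/5, -3/5]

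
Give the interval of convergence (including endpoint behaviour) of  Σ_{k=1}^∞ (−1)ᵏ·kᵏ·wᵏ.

Applying the root test, |a_k|^(1/k) = k → ∞.
The root grows without bound, so R = 0 (convergence only at w = 0).

{0}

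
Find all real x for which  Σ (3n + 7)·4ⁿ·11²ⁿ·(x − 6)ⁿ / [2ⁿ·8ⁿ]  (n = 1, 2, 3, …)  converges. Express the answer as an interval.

(722/121, 730/121)

Apply the ratio test: |a_{n+1}| / |a_n| = [(3(n+1) + 7)/(3n + 7)] · 4·121/(2·8), which tends to 121/4 as n → ∞.
Hence the series converges for |x − 6| < 1/(121/4) = 4/121, so the radius of convergence is 4/121.
Endpoint x = 730/121: the terms have absolute value of order n, which does not tend to 0, so the series diverges by the divergence test.
When x = 722/121, the terms have absolute value of order n, which does not tend to 0, so the series diverges by the divergence test.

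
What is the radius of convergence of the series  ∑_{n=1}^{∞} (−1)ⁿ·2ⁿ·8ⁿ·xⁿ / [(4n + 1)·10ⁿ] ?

Apply the ratio test: |a_{n+1}| / |a_n| = [(4n + 1)/(4(n+1) + 1)] · 2·8/10, which tends to 8/5 as n → ∞.
Convergence for |x| · 8/5 < 1, i.e. |x| < 5/8. So R = 5/8.

R = 5/8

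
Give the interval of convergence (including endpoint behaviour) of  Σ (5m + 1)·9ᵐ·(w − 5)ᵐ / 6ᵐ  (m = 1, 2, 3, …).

Ratio test: |a_{m+1}/a_m| = [(5(m+1) + 1)/(5m + 1)] · 9/6 → 3/2 as m → ∞.
Convergence for |w − 5| · 3/2 < 1, i.e. |w − 5| < 2/3. So R = 2/3.
When w = 17/3, the terms do not tend to 0, so the series diverges.
At w = 13/3: the m-th term does not approach 0; divergence by the term test.

(13/3, 17/3)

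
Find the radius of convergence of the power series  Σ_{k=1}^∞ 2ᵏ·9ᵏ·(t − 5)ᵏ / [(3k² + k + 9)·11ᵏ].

R = 11/18

Apply the ratio test: |a_{k+1}| / |a_k| = [(3k² + k + 9)/(3(k+1)² + (k+1) + 9)] · 2·9/11, which tends to 18/11 as k → ∞.
The series converges when 18/11 · |t − 5| < 1, giving R = 11/18.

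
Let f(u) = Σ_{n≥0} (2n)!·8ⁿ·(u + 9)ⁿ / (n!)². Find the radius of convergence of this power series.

Apply the ratio test: |a_{n+1}| / |a_n| = (2n+1)·(2n+2)/(n+1)² · 8, which tends to 32 as n → ∞.
The series converges when 32 · |u + 9| < 1, giving R = 1/32.

R = 1/32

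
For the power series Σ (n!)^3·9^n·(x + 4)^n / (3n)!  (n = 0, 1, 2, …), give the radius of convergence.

R = 3

Apply the ratio test: |a_{n+1}| / |a_n| = (n+1)³/[(3n+1)·(3n+2)·(3n+3)] · 9, which tends to 1/3 as n → ∞.
Convergence for |x + 4| · 1/3 < 1, i.e. |x + 4| < 3. So R = 3.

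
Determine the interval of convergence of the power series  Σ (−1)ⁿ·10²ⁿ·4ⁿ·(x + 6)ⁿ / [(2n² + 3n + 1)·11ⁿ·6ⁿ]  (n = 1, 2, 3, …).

[-1233/200, -1167/200]

The ratio of consecutive coefficients is [(2n² + 3n + 1)/(2(n+1)² + 3(n+1) + 1)] · 100·4/(11·6) → 200/33.
Thus R = 1/(200/33) = 33/200.
When x = -1167/200, the terms are on the order of 1/n², so the series converges absolutely by comparison with the p-series (p = 2 > 1).
When x = -1233/200, the terms are on the order of 1/n², so the series converges absolutely by comparison with the p-series (p = 2 > 1).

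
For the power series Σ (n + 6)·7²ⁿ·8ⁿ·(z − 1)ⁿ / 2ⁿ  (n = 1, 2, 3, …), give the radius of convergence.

Apply the ratio test: |a_{n+1}| / |a_n| = [((n+1) + 6)/(n + 6)] · 49·8/2, which tends to 196 as n → ∞.
The series converges when 196 · |z − 1| < 1, giving R = 1/196.

R = 1/196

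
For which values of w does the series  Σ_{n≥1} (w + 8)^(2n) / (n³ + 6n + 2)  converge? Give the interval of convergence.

The ratio of consecutive coefficients is (n³ + 6n + 2)/((n+1)³ + 6(n+1) + 2) → 1.
Successive powers of (w + 8) differ by 2, so the series converges when |w + 8|² · 1 < 1, i.e. |w + 8| < √(1) = 1. So R = 1.
Check w = -7: the terms are on the order of 1/n³, so the series converges absolutely by comparison with the p-series (p = 3 > 1).
At w = -9: absolute convergence follows by limit comparison with Σ 1/n³.

[-9, -7]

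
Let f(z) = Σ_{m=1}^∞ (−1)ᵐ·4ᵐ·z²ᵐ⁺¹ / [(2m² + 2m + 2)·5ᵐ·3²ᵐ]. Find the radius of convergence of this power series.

R = 3√5/2

Ratio test: |a_{m+1}/a_m| = [(2m² + 2m + 2)/(2(m+1)² + 2(m+1) + 2)] · 4/(5·9) → 4/45 as m → ∞.
Successive powers of z differ by 2, so the series converges when |z|² · 4/45 < 1, i.e. |z| < √(45/4). So R = 3√5/2.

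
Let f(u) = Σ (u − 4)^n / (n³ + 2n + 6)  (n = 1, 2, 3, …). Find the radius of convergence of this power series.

Apply the ratio test: |a_{n+1}| / |a_n| = (n³ + 2n + 6)/((n+1)³ + 2(n+1) + 6), which tends to 1 as n → ∞.
So the series converges when |u − 4| < 1 and diverges when |u − 4| > 1; R = 1.

R = 1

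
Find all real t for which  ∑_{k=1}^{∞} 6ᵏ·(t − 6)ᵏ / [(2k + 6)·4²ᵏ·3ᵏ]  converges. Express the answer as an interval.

[-2, 14)

Apply the ratio test: |a_{k+1}| / |a_k| = [(2k + 6)/(2(k+1) + 6)] · 6/(16·3), which tends to 1/8 as k → ∞.
Thus R = 1/(1/8) = 8.
At t = 14: the terms are asymptotic to a nonzero constant times 1/k, so the series diverges by limit comparison with Σ 1/k.
When t = -2, convergence follows from the alternating series test (terms decrease monotonically to 0).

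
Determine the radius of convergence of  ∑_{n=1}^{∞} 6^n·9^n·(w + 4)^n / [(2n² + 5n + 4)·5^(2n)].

R = 25/54

The ratio of consecutive coefficients is [(2n² + 5n + 4)/(2(n+1)² + 5(n+1) + 4)] · 6·9/25 → 54/25.
Hence the series converges for |w + 4| < 1/(54/25) = 25/54, so the radius of convergence is 25/54.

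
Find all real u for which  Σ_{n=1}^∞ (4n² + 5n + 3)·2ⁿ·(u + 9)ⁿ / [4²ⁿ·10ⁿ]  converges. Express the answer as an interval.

Apply the ratio test: |a_{n+1}| / |a_n| = [(4(n+1)² + 5(n+1) + 3)/(4n² + 5n + 3)] · 2/(16·10), which tends to 1/80 as n → ∞.
Convergence for |u + 9| · 1/80 < 1, i.e. |u + 9| < 80. So R = 80.
Check u = 71: the terms have absolute value of order n², which does not tend to 0, so the series diverges by the divergence test.
At u = -89: the terms have absolute value of order n², which does not tend to 0, so the series diverges by the divergence test.

(-89, 71)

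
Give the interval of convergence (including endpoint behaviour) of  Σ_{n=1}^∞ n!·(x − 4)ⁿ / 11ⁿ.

The ratio of consecutive coefficients is (n+1) · 1/11 → ∞.
Since the ratio → ∞, the series diverges for every x ≠ 4, and R = 0.

{4}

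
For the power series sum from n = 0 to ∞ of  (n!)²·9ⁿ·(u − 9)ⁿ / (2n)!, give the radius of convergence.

R = 4/9

Apply the ratio test: |a_{n+1}| / |a_n| = (n+1)²/[(2n+1)·(2n+2)] · 9, which tends to 9/4 as n → ∞.
Convergence for |u − 9| · 9/4 < 1, i.e. |u − 9| < 4/9. So R = 4/9.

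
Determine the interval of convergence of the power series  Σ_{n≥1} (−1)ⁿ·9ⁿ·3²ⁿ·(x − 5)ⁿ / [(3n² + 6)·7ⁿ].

[398/81, 412/81]

The ratio of consecutive coefficients is [(3n² + 6)/(3(n+1)² + 6)] · 9·9/7 → 81/7.
The series converges when 81/7 · |x − 5| < 1, giving R = 7/81.
When x = 412/81, absolute convergence follows by limit comparison with Σ 1/n².
At x = 398/81: the terms are on the order of 1/n², so the series converges absolutely by comparison with the p-series (p = 2 > 1).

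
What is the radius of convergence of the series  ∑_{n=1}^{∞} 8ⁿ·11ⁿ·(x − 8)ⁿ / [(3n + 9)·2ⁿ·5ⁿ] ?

By the ratio test, |a_{n+1}/a_n| = [(3n + 9)/(3(n+1) + 9)] · 8·11/(2·5) → 44/5.
Thus R = 1/(44/5) = 5/44.

R = 5/44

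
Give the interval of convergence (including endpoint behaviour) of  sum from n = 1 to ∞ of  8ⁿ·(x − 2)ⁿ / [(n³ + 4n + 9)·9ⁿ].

[7/8, 25/8]

Apply the ratio test: |a_{n+1}| / |a_n| = [(n³ + 4n + 9)/((n+1)³ + 4(n+1) + 9)] · 8/9, which tends to 8/9 as n → ∞.
Thus R = 1/(8/9) = 9/8.
Endpoint x = 25/8: the series is dominated by a constant times Σ 1/n³, which converges (p = 3 > 1).
At x = 7/8: the series is dominated by a constant times Σ 1/n³, which converges (p = 3 > 1).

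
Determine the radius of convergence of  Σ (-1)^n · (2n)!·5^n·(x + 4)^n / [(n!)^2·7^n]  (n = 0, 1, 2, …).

Apply the ratio test: |a_{n+1}| / |a_n| = (2n+1)·(2n+2)/(n+1)² · 5/7, which tends to 20/7 as n → ∞.
Hence the series converges for |x + 4| < 1/(20/7) = 7/20, so the radius of convergence is 7/20.

R = 7/20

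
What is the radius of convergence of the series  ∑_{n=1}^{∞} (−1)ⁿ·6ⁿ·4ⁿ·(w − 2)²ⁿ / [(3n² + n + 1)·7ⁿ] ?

R = √42/12

By the ratio test, |a_{n+1}/a_n| = [(3n² + n + 1)/(3(n+1)² + (n+1) + 1)] · 6·4/7 → 24/7.
Successive powers of (w − 2) differ by 2, so the series converges when |w − 2|² · 24/7 < 1, i.e. |w − 2| < √(7/24). So R = √42/12.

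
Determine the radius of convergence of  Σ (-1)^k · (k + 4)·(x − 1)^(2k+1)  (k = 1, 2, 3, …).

R = 1

Ratio test: |a_{k+1}/a_k| = ((k+1) + 4)/(k + 4) → 1 as k → ∞.
Writing y = (x − 1)², the series in y has radius 1, so |x − 1| < √(1) = 1 and R = 1.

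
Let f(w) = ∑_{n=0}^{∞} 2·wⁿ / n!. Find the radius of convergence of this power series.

R = ∞

Apply the ratio test: |a_{n+1}| / |a_n| = 2/2 · 1/(n+1), which tends to 0 as n → ∞.
Since the limit is 0 < 1 for every w, the series converges on all of ℝ and R = ∞.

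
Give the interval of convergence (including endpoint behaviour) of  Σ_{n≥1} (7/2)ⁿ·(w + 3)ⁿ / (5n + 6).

By the ratio test, |a_{n+1}/a_n| = [(5n + 6)/(5(n+1) + 6)] · 7/2 → 7/2.
Thus R = 1/(7/2) = 2/7.
When w = -19/7, the terms behave like c/n; limit comparison with the harmonic series gives divergence.
Check w = -23/7: convergence follows from the alternating series test (terms decrease monotonically to 0).

[-23/7, -19/7)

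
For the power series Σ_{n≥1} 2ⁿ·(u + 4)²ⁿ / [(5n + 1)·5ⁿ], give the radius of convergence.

R = √10/2

The ratio of consecutive coefficients is [(5n + 1)/(5(n+1) + 1)] · 2/5 → 2/5.
Successive powers of (u + 4) differ by 2, so the series converges when |u + 4|² · 2/5 < 1, i.e. |u + 4| < √(5/2). So R = √10/2.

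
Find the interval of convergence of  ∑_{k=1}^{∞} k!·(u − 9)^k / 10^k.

Apply the ratio test: |a_{k+1}| / |a_k| = (k+1) · 1/10, which tends to ∞ as k → ∞.
The terms grow without bound for any (u − 9) ≠ 0, so R = 0 (convergence only at u = 9).

{9}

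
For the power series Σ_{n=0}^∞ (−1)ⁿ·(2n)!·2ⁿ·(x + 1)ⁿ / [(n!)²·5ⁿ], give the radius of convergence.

R = 5/8

By the ratio test, |a_{n+1}/a_n| = (2n+1)·(2n+2)/(n+1)² · 2/5 → 8/5.
Thus R = 1/(8/5) = 5/8.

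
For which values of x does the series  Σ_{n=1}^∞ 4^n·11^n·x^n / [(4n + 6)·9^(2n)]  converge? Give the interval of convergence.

The ratio of consecutive coefficients is [(4n + 6)/(4(n+1) + 6)] · 4·11/81 → 44/81.
Convergence for |x| · 44/81 < 1, i.e. |x| < 81/44. So R = 81/44.
Endpoint x = 81/44: the terms are asymptotic to a nonzero constant times 1/n, so the series diverges by limit comparison with Σ 1/n.
Check x = -81/44: convergence follows from the alternating series test (terms decrease monotonically to 0).

[-81/44, 81/44)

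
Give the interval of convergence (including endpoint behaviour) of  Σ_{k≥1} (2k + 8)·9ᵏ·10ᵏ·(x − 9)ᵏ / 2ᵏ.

(404/45, 406/45)

By the ratio test, |a_{k+1}/a_k| = [(2(k+1) + 8)/(2k + 8)] · 9·10/2 → 45.
Convergence for |x − 9| · 45 < 1, i.e. |x − 9| < 1/45. So R = 1/45.
When x = 406/45, the k-th term does not approach 0; divergence by the term test.
When x = 404/45, the terms do not tend to 0, so the series diverges.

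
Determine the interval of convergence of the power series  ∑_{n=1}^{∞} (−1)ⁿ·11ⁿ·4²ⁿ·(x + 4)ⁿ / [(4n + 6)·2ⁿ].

Apply the ratio test: |a_{n+1}| / |a_n| = [(4n + 6)/(4(n+1) + 6)] · 11·16/2, which tends to 88 as n → ∞.
The series converges when 88 · |x + 4| < 1, giving R = 1/88.
Check x = -351/88: the terms alternate in sign and decrease monotonically to 0 in absolute value (size ~ c/n), so the alternating series test gives convergence.
Endpoint x = -353/88: the terms behave like c/n; limit comparison with the harmonic series gives divergence.

(-353/88, -351/88]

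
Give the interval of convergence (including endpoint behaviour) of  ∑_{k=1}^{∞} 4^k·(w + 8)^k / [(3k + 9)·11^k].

The ratio of consecutive coefficients is [(3k + 9)/(3(k+1) + 9)] · 4/11 → 4/11.
Thus R = 1/(4/11) = 11/4.
At w = -21/4: the terms behave like c/k; limit comparison with the harmonic series gives divergence.
At w = -43/4: an alternating series whose terms decrease to 0 in absolute value, so it converges by the Leibniz criterion.

[-43/4, -21/4)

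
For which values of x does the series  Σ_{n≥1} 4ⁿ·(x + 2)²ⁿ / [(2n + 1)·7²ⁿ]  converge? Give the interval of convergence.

(-11/2, 3/2)

Apply the ratio test: |a_{n+1}| / |a_n| = [(2n + 1)/(2(n+1) + 1)] · 4/49, which tends to 4/49 as n → ∞.
Successive powers of (x + 2) differ by 2, so the series converges when |x + 2|² · 4/49 < 1, i.e. |x + 2| < √(49/4) = 7/2. So R = 7/2.
At x = 3/2: the terms are asymptotic to a nonzero constant times 1/n, so the series diverges by limit comparison with Σ 1/n.
Endpoint x = -11/2: the terms are asymptotic to a nonzero constant times 1/n, so the series diverges by limit comparison with Σ 1/n.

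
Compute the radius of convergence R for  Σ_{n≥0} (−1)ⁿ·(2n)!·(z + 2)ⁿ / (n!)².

R = 1/4

Ratio test: |a_{n+1}/a_n| = (2n+1)·(2n+2)/(n+1)² → 4 as n → ∞.
Hence the series converges for |z + 2| < 1/(4) = 1/4, so the radius of convergence is 1/4.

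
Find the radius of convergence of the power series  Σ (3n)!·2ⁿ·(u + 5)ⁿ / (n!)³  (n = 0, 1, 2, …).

Ratio test: |a_{n+1}/a_n| = (3n+1)·(3n+2)·(3n+3)/(n+1)³ · 2 → 54 as n → ∞.
Hence the series converges for |u + 5| < 1/(54) = 1/54, so the radius of convergence is 1/54.

R = 1/54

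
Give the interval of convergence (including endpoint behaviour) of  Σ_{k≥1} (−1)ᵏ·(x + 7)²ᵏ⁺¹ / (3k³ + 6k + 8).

[-8, -6]

Apply the ratio test: |a_{k+1}| / |a_k| = (3k³ + 6k + 8)/(3(k+1)³ + 6(k+1) + 8), which tends to 1 as k → ∞.
Successive powers of (x + 7) differ by 2, so the series converges when |x + 7|² · 1 < 1, i.e. |x + 7| < √(1) = 1. So R = 1.
At x = -6: the series is dominated by a constant times Σ 1/k³, which converges (p = 3 > 1).
Endpoint x = -8: the series is dominated by a constant times Σ 1/k³, which converges (p = 3 > 1).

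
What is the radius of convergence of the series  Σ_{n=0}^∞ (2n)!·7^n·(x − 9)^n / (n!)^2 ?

By the ratio test, |a_{n+1}/a_n| = (2n+1)·(2n+2)/(n+1)² · 7 → 28.
Thus R = 1/(28) = 1/28.

R = 1/28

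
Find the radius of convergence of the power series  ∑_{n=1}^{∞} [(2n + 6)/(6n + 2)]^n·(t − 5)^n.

Applying the root test, |a_n|^(1/n) = (2n + 6)/(6n + 2) → 1/3.
The series converges when 1/3 · |t − 5| < 1, giving R = 3.

R = 3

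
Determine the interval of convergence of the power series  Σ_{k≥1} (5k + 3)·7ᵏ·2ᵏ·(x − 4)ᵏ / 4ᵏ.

(26/7, 30/7)

Apply the ratio test: |a_{k+1}| / |a_k| = [(5(k+1) + 3)/(5k + 3)] · 7·2/4, which tends to 7/2 as k → ∞.
Hence the series converges for |x − 4| < 1/(7/2) = 2/7, so the radius of convergence is 2/7.
When x = 30/7, the terms do not tend to 0, so the series diverges.
Endpoint x = 26/7: the terms have absolute value of order k, which does not tend to 0, so the series diverges by the divergence test.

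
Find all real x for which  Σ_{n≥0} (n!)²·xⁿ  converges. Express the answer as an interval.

The ratio of consecutive coefficients is (n+1)² → ∞.
The terms grow without bound for any x ≠ 0, so R = 0 (convergence only at x = 0).

{0}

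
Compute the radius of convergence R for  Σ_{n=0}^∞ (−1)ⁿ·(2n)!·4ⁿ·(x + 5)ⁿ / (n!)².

R = 1/16

By the ratio test, |a_{n+1}/a_n| = (2n+1)·(2n+2)/(n+1)² · 4 → 16.
Thus R = 1/(16) = 1/16.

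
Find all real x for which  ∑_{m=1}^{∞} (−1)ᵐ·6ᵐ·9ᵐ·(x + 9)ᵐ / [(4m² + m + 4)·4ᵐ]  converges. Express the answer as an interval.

[-245/27, -241/27]

The ratio of consecutive coefficients is [(4m² + m + 4)/(4(m+1)² + (m+1) + 4)] · 6·9/4 → 27/2.
Hence the series converges for |x + 9| < 1/(27/2) = 2/27, so the radius of convergence is 2/27.
When x = -241/27, the terms are on the order of 1/m², so the series converges absolutely by comparison with the p-series (p = 2 > 1).
Check x = -245/27: the series is dominated by a constant times Σ 1/m², which converges (p = 2 > 1).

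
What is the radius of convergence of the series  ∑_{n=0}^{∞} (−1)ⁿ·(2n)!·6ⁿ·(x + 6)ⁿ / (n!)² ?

Apply the ratio test: |a_{n+1}| / |a_n| = (2n+1)·(2n+2)/(n+1)² · 6, which tends to 24 as n → ∞.
Hence the series converges for |x + 6| < 1/(24) = 1/24, so the radius of convergence is 1/24.

R = 1/24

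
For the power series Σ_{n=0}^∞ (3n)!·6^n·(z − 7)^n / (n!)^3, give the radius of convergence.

R = 1/162

By the ratio test, |a_{n+1}/a_n| = (3n+1)·(3n+2)·(3n+3)/(n+1)³ · 6 → 162.
The series converges when 162 · |z − 7| < 1, giving R = 1/162.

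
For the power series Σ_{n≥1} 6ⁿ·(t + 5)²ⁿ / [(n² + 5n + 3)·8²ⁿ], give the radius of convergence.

R = 4√6/3

Apply the ratio test: |a_{n+1}| / |a_n| = [(n² + 5n + 3)/((n+1)² + 5(n+1) + 3)] · 6/64, which tends to 3/32 as n → ∞.
Since the exponent of (t + 5) increases by 2 each term, convergence requires |t + 5|² < 32/3, hence R = 4√6/3.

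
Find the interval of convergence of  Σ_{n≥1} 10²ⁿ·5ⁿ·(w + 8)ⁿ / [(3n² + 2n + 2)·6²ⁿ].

The ratio of consecutive coefficients is [(3n² + 2n + 2)/(3(n+1)² + 2(n+1) + 2)] · 100·5/36 → 125/9.
Hence the series converges for |w + 8| < 1/(125/9) = 9/125, so the radius of convergence is 9/125.
Check w = -991/125: the series is dominated by a constant times Σ 1/n², which converges (p = 2 > 1).
When w = -1009/125, absolute convergence follows by limit comparison with Σ 1/n².

[-1009/125, -991/125]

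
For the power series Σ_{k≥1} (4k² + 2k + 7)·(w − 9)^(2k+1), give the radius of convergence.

Ratio test: |a_{k+1}/a_k| = (4(k+1)² + 2(k+1) + 7)/(4k² + 2k + 7) → 1 as k → ∞.
Successive powers of (w − 9) differ by 2, so the series converges when |w − 9|² · 1 < 1, i.e. |w − 9| < √(1) = 1. So R = 1.

R = 1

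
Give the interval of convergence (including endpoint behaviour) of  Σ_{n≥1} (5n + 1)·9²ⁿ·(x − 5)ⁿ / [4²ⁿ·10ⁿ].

(245/81, 565/81)

By the ratio test, |a_{n+1}/a_n| = [(5(n+1) + 1)/(5n + 1)] · 81/(16·10) → 81/160.
The series converges when 81/160 · |x − 5| < 1, giving R = 160/81.
When x = 565/81, the n-th term does not approach 0; divergence by the term test.
Check x = 245/81: the terms do not tend to 0, so the series diverges.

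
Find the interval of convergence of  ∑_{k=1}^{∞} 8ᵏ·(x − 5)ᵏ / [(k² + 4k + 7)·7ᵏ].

[33/8, 47/8]

The ratio of consecutive coefficients is [(k² + 4k + 7)/((k+1)² + 4(k+1) + 7)] · 8/7 → 8/7.
Thus R = 1/(8/7) = 7/8.
Check x = 47/8: the series is dominated by a constant times Σ 1/k², which converges (p = 2 > 1).
At x = 33/8: the series is dominated by a constant times Σ 1/k², which converges (p = 2 > 1).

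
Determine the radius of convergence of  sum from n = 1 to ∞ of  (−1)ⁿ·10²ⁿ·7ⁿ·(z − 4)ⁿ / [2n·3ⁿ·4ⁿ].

By the ratio test, |a_{n+1}/a_n| = [2n/2(n+1)] · 100·7/(3·4) → 175/3.
Hence the series converges for |z − 4| < 1/(175/3) = 3/175, so the radius of convergence is 3/175.

R = 3/175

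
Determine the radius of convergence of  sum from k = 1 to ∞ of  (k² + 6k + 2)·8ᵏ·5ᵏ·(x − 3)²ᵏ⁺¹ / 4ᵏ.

Ratio test: |a_{k+1}/a_k| = [((k+1)² + 6(k+1) + 2)/(k² + 6k + 2)] · 8·5/4 → 10 as k → ∞.
Since the exponent of (x − 3) increases by 2 each term, convergence requires |x − 3|² < 1/10, hence R = √10/10.

R = √10/10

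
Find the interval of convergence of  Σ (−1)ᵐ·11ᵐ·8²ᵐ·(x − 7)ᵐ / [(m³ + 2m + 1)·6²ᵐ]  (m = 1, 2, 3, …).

[1223/176, 1241/176]

By the ratio test, |a_{m+1}/a_m| = [(m³ + 2m + 1)/((m+1)³ + 2(m+1) + 1)] · 11·64/36 → 176/9.
Hence the series converges for |x − 7| < 1/(176/9) = 9/176, so the radius of convergence is 9/176.
Check x = 1241/176: absolute convergence follows by limit comparison with Σ 1/m³.
At x = 1223/176: the series is dominated by a constant times Σ 1/m³, which converges (p = 3 > 1).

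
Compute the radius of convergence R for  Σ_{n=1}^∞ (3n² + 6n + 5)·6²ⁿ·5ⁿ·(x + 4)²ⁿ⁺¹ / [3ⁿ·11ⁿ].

R = √165/30

Apply the ratio test: |a_{n+1}| / |a_n| = [(3(n+1)² + 6(n+1) + 5)/(3n² + 6n + 5)] · 36·5/(3·11), which tends to 60/11 as n → ∞.
Successive powers of (x + 4) differ by 2, so the series converges when |x + 4|² · 60/11 < 1, i.e. |x + 4| < √(11/60). So R = √165/30.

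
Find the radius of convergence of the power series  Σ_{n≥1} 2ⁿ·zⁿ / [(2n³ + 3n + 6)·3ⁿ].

By the ratio test, |a_{n+1}/a_n| = [(2n³ + 3n + 6)/(2(n+1)³ + 3(n+1) + 6)] · 2/3 → 2/3.
Thus R = 1/(2/3) = 3/2.

R = 3/2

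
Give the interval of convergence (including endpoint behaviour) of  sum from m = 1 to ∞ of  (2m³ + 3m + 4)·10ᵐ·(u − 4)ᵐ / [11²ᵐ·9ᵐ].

(-1049/10, 1129/10)

Apply the ratio test: |a_{m+1}| / |a_m| = [(2(m+1)³ + 3(m+1) + 4)/(2m³ + 3m + 4)] · 10/(121·9), which tends to 10/1089 as m → ∞.
Thus R = 1/(10/1089) = 1089/10.
Check u = 1129/10: the m-th term does not approach 0; divergence by the term test.
At u = -1049/10: the terms do not tend to 0, so the series diverges.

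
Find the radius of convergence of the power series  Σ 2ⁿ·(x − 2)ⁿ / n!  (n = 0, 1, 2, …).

Apply the ratio test: |a_{n+1}| / |a_n| = 2 · 1/(n+1), which tends to 0 as n → ∞.
Since the limit is 0 < 1 for every x, the series converges on all of ℝ and R = ∞.

R = ∞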